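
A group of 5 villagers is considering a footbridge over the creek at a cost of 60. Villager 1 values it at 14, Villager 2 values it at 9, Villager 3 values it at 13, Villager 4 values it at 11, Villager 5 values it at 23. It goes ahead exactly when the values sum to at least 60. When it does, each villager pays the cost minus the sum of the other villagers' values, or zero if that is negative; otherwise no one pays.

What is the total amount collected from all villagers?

21

Total value 70 ≥ cost 60, so it is built.
Villager 1: others sum to 56; max(0, 60 - 56) = 4.
Villager 2: others sum to 61; max(0, 60 - 61) = 0.
Villager 3: others sum to 57; max(0, 60 - 57) = 3.
Villager 4: others sum to 59; max(0, 60 - 59) = 1.
Villager 5: others sum to 47; max(0, 60 - 47) = 13.
Total collected = 4 + 0 + 3 + 1 + 13 = 21.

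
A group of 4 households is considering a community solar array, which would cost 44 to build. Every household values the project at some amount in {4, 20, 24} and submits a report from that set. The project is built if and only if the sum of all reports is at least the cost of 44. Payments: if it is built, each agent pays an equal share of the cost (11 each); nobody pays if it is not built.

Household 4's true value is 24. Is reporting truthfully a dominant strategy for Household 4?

Check each profile of the others' reports and compare truth against every alternative report.
Others report (4, 4, 20): truth gives 13, best alternative gives 13.
Others report (4, 4, 24): truth gives 13, best alternative gives 13.
Others report (4, 20, 4): truth gives 13, best alternative gives 13.
Others report (4, 20, 20): truth gives 13, best alternative gives 13.
Others report (4, 20, 24): truth gives 13, best alternative gives 13.
Others report (4, 24, 4): truth gives 13, best alternative gives 13.
(Remaining 21 profiles checked similarly; truth is weakly best in each.)
In every case the truthful report is at least as good as any alternative, so it is a dominant strategy.

Yes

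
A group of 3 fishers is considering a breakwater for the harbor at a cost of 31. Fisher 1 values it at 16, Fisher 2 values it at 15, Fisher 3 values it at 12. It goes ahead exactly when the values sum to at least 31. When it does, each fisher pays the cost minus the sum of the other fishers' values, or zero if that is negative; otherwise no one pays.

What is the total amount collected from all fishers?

Total value 43 ≥ cost 31, so it is built.
Fisher 1: others sum to 27; max(0, 31 - 27) = 4.
Fisher 2: others sum to 28; max(0, 31 - 28) = 3.
Fisher 3: others sum to 31; max(0, 31 - 31) = 0.
Total collected = 4 + 3 + 0 = 7.

7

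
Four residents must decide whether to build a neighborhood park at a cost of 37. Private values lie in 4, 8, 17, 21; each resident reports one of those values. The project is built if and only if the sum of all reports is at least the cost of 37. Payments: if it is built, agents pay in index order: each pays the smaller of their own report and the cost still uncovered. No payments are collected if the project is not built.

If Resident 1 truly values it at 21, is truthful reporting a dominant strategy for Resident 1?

Consider the case where Resident 2 reports 4, Resident 3 reports 4 and Resident 4 reports 17.
Truthful report 21: project built, pays 21, utility 21 - 21 = 0.
Report 17 instead: project built, pays 17, utility 21 - 17 = 4.
Since 4 > 0, reporting 17 is strictly better here, so truthful reporting is not dominant.

No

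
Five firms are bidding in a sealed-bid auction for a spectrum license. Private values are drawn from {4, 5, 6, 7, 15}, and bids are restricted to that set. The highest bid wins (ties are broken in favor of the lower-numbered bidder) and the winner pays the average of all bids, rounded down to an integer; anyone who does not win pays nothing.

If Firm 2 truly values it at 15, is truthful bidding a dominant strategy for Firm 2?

Consider the case where Firm 1 bids 4, Firm 3 bids 4, Firm 4 bids 4 and Firm 5 bids 4.
Truthful bid 15: wins, pays 6, utility 15 - 6 = 9.
Bid 5 instead: wins, pays 4, utility 15 - 4 = 11.
Since 11 > 9, bidding 5 is strictly better here, so truthful bidding is not dominant.

No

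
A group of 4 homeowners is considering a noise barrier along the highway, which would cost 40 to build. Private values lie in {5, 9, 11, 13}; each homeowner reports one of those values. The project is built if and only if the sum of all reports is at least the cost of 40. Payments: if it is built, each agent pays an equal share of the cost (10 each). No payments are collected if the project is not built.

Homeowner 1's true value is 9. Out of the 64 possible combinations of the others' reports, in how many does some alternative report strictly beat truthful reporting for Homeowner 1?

Others report (5, 13, 13): truth gives -1; report 5 gives 0 > -1. Violating.
Others report (9, 9, 13): truth gives -1; report 5 gives 0 > -1. Violating.
Others report (9, 11, 11): truth gives -1; report 5 gives 0 > -1. Violating.
Others report (9, 11, 13): truth gives -1; report 5 gives 0 > -1. Violating.
Others report (5, 5, 5): truth gives 0; no alternative beats it.
Others report (5, 5, 9): truth gives 0; no alternative beats it.
(Checking all 64 profiles: 16 have a profitable deviation, 48 do not.)

16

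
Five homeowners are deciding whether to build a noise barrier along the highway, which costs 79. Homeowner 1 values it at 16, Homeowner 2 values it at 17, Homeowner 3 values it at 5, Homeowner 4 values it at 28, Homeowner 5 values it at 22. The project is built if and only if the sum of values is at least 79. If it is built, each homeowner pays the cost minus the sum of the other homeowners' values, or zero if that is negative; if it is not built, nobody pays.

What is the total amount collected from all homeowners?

47

Total value 88 ≥ cost 79, so it is built.
Homeowner 1: others sum to 72; max(0, 79 - 72) = 7.
Homeowner 2: others sum to 71; max(0, 79 - 71) = 8.
Homeowner 3: others sum to 83; max(0, 79 - 83) = 0.
Homeowner 4: others sum to 60; max(0, 79 - 60) = 19.
Homeowner 5: others sum to 66; max(0, 79 - 66) = 13.
Total collected = 7 + 8 + 0 + 19 + 13 = 47.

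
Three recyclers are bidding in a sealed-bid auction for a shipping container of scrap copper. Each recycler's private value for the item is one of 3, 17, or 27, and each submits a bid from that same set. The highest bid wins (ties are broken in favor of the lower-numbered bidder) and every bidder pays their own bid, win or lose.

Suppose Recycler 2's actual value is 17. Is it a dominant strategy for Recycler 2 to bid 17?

Consider the case where Recycler 1 bids 3 and Recycler 3 bids 27.
Truthful bid 17: loses but pays 17, utility -17.
Bid 3 instead: loses but pays 3, utility -3.
Since -3 > -17, bidding 3 is strictly better here, so truthful bidding is not dominant.

No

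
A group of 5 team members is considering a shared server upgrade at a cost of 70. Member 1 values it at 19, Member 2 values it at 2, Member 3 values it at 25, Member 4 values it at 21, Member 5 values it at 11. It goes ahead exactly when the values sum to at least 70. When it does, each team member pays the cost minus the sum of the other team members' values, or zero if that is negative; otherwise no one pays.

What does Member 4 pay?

13

Total value 78 ≥ cost 70, so the project is built.
The other team members' values sum to 57.
Cost minus that sum is 70 - 57 = 13.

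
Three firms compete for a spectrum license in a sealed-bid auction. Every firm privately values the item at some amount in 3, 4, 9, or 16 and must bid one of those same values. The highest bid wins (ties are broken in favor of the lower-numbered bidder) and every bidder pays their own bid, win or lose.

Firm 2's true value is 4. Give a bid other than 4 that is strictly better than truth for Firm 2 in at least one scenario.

Suppose Firm 1 bids 3 and Firm 3 bids 9.
Bid 4: loses but pays 4, utility -4.
Bid 3: loses but pays 3, utility -3.
So bidding 3 beats truth here (-3 > -4).

3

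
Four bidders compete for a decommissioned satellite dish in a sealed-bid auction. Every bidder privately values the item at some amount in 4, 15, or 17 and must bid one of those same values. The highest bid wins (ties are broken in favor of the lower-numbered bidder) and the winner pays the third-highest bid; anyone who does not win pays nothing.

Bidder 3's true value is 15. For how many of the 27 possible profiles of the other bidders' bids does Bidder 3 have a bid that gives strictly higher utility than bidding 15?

3

Others bid (4, 4, 17): truth gives 0; bid 17 gives 11 > 0. Violating.
Others bid (4, 15, 4): truth gives 0; bid 17 gives 11 > 0. Violating.
Others bid (15, 4, 4): truth gives 0; bid 17 gives 11 > 0. Violating.
Others bid (4, 4, 4): truth gives 11; no alternative beats it.
Others bid (4, 4, 15): truth gives 11; no alternative beats it.
(Checking all 27 profiles: 3 have a profitable deviation, 24 do not.)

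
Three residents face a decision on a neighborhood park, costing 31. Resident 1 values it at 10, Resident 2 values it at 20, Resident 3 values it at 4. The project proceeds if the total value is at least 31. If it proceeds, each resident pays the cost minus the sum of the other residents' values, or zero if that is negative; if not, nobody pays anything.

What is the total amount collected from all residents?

Total value 34 ≥ cost 31, so it is built.
Resident 1: others sum to 24; max(0, 31 - 24) = 7.
Resident 2: others sum to 14; max(0, 31 - 14) = 17.
Resident 3: others sum to 30; max(0, 31 - 30) = 1.
Total collected = 7 + 17 + 1 = 25.

25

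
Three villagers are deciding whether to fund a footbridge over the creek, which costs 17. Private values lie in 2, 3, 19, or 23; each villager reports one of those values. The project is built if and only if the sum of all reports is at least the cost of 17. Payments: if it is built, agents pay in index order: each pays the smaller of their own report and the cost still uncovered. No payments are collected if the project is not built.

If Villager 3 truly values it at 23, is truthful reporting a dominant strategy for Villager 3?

Yes

Check each profile of the others' reports and compare truth against every alternative report.
Others report (2, 19): truth gives 23, best alternative gives 23.
Others report (2, 23): truth gives 23, best alternative gives 23.
Others report (3, 19): truth gives 23, best alternative gives 23.
Others report (3, 23): truth gives 23, best alternative gives 23.
Others report (19, 2): truth gives 23, best alternative gives 23.
Others report (19, 3): truth gives 23, best alternative gives 23.
(Remaining 10 profiles checked similarly; truth is weakly best in each.)
In every case the truthful report is at least as good as any alternative, so it is a dominant strategy.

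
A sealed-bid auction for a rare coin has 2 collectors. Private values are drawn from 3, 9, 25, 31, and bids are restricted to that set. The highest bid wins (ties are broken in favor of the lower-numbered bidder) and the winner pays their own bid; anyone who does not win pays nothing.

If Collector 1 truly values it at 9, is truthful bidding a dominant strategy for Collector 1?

No

Consider the case where Collector 2 bids 3.
Truthful bid 9: wins, pays 9, utility 9 - 9 = 0.
Bid 3 instead: wins, pays 3, utility 9 - 3 = 6.
Since 6 > 0, bidding 3 is strictly better here, so truthful bidding is not dominant.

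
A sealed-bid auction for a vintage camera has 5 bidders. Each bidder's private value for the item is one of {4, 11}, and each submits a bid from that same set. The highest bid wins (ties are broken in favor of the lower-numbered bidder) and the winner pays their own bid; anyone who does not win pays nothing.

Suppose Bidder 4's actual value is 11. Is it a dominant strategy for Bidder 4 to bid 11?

Yes

Check each profile of the others' bids and compare truth against every alternative bid.
Others bid (4, 4, 4, 4): truth gives 0, best alternative gives 0.
Others bid (4, 4, 4, 11): truth gives 0, best alternative gives 0.
Others bid (4, 4, 11, 4): truth gives 0, best alternative gives 0.
Others bid (4, 4, 11, 11): truth gives 0, best alternative gives 0.
Others bid (4, 11, 4, 4): truth gives 0, best alternative gives 0.
Others bid (4, 11, 4, 11): truth gives 0, best alternative gives 0.
(Remaining 10 profiles checked similarly; truth is weakly best in each.)
In every case the truthful bid is at least as good as any alternative, so it is a dominant strategy.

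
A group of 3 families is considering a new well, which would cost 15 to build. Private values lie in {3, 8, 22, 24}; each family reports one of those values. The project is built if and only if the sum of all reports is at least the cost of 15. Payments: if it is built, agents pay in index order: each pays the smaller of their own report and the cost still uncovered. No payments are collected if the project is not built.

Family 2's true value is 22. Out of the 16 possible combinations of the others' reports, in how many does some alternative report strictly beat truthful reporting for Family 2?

Others report (3, 8): truth gives 10; report 8 gives 14 > 10. Violating.
Others report (3, 22): truth gives 10; report 3 gives 19 > 10. Violating.
Others report (3, 24): truth gives 10; report 3 gives 19 > 10. Violating.
Others report (8, 8): truth gives 15; report 3 gives 19 > 15. Violating.
Others report (3, 3): truth gives 10; no alternative beats it.
Others report (8, 3): truth gives 15; no alternative beats it.
(Checking all 16 profiles: 6 have a profitable deviation, 10 do not.)

6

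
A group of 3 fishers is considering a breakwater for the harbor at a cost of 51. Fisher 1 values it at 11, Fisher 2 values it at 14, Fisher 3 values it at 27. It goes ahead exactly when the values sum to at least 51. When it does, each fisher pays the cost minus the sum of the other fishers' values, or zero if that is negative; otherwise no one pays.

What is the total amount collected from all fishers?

Total value 52 ≥ cost 51, so it is built.
Fisher 1: others sum to 41; max(0, 51 - 41) = 10.
Fisher 2: others sum to 38; max(0, 51 - 38) = 13.
Fisher 3: others sum to 25; max(0, 51 - 25) = 26.
Total collected = 10 + 13 + 26 = 49.

49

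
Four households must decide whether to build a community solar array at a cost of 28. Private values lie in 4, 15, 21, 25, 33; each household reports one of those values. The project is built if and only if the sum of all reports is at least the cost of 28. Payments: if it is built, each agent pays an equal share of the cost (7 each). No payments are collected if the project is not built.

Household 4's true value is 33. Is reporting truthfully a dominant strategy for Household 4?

Check each profile of the others' reports and compare truth against every alternative report.
Others report (4, 4, 4): truth gives 26, best alternative gives 26.
Others report (4, 4, 15): truth gives 26, best alternative gives 26.
Others report (4, 4, 21): truth gives 26, best alternative gives 26.
Others report (4, 4, 25): truth gives 26, best alternative gives 26.
Others report (4, 4, 33): truth gives 26, best alternative gives 26.
Others report (4, 15, 4): truth gives 26, best alternative gives 26.
(Remaining 119 profiles checked similarly; truth is weakly best in each.)
In every case the truthful report is at least as good as any alternative, so it is a dominant strategy.

Yes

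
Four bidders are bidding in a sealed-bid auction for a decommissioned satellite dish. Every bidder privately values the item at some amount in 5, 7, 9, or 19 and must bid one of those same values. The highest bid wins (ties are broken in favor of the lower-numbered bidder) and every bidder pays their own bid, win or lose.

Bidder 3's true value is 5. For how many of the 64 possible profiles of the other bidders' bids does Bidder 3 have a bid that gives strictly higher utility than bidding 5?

12

Others bid (5, 5, 5): truth gives -5; bid 7 gives -2 > -5. Violating.
Others bid (5, 5, 7): truth gives -5; bid 7 gives -2 > -5. Violating.
Others bid (5, 5, 9): truth gives -5; bid 9 gives -4 > -5. Violating.
Others bid (5, 7, 5): truth gives -5; bid 9 gives -4 > -5. Violating.
Others bid (5, 5, 19): truth gives -5; no alternative beats it.
Others bid (5, 7, 19): truth gives -5; no alternative beats it.
(Checking all 64 profiles: 12 have a profitable deviation, 52 do not.)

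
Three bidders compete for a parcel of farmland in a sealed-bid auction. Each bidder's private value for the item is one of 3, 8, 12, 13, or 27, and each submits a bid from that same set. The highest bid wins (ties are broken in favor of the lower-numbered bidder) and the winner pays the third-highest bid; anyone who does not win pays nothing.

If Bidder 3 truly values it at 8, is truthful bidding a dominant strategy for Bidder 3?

Consider the case where Bidder 1 bids 3 and Bidder 2 bids 8.
Truthful bid 8: loses, pays 0, utility 0.
Bid 12 instead: wins, pays 3, utility 8 - 3 = 5.
Since 5 > 0, bidding 12 is strictly better here, so truthful bidding is not dominant.

No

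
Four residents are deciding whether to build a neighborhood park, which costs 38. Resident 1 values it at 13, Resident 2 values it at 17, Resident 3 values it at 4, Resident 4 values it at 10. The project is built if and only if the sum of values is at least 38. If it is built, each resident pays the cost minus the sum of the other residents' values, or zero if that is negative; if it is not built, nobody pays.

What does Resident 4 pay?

4

Total value 44 ≥ cost 38, so the project is built.
The other residents' values sum to 34.
Cost minus that sum is 38 - 34 = 4.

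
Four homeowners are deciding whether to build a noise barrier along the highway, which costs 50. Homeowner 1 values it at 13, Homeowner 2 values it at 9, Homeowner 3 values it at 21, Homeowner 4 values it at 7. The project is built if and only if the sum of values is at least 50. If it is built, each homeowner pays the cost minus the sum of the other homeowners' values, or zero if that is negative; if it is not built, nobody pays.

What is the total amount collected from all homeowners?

50

Total value 50 ≥ cost 50, so it is built.
Homeowner 1: others sum to 37; max(0, 50 - 37) = 13.
Homeowner 2: others sum to 41; max(0, 50 - 41) = 9.
Homeowner 3: others sum to 29; max(0, 50 - 29) = 21.
Homeowner 4: others sum to 43; max(0, 50 - 43) = 7.
Total collected = 13 + 9 + 21 + 7 = 50.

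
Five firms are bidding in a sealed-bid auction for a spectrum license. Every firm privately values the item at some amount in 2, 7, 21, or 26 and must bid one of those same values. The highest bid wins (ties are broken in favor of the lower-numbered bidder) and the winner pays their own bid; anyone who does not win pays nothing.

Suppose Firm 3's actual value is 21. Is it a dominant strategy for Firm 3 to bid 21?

No

Consider the case where Firm 1 bids 2, Firm 2 bids 2, Firm 4 bids 2 and Firm 5 bids 2.
Truthful bid 21: wins, pays 21, utility 21 - 21 = 0.
Bid 7 instead: wins, pays 7, utility 21 - 7 = 14.
Since 14 > 0, bidding 7 is strictly better here, so truthful bidding is not dominant.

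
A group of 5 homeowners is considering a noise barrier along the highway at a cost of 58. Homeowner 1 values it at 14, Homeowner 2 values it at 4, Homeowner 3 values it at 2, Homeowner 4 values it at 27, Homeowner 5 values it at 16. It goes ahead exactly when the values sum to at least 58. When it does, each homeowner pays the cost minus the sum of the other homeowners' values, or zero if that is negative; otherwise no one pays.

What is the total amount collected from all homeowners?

Total value 63 ≥ cost 58, so it is built.
Homeowner 1: others sum to 49; max(0, 58 - 49) = 9.
Homeowner 2: others sum to 59; max(0, 58 - 59) = 0.
Homeowner 3: others sum to 61; max(0, 58 - 61) = 0.
Homeowner 4: others sum to 36; max(0, 58 - 36) = 22.
Homeowner 5: others sum to 47; max(0, 58 - 47) = 11.
Total collected = 9 + 0 + 0 + 22 + 11 = 42.

42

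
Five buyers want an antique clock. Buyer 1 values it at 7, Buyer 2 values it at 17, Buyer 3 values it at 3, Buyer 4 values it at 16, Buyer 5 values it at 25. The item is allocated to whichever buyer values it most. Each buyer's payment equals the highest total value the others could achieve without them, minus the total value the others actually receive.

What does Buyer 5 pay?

Buyer 5 has the highest value and receives the item.
Without Buyer 5, the item would go to the next-highest value, 17, so the others could achieve 17.
With Buyer 5 present and winning, the others receive nothing, so their total is 0.
Payment = 17 - 0 = 17.

17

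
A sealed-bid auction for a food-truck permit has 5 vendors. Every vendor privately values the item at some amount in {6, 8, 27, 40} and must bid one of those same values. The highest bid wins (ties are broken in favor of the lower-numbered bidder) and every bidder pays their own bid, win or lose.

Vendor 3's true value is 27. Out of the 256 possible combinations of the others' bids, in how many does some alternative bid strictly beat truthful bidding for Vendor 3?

Others bid (6, 6, 6, 6): truth gives 0; bid 8 gives 19 > 0. Violating.
Others bid (6, 6, 6, 8): truth gives 0; bid 8 gives 19 > 0. Violating.
Others bid (6, 6, 6, 40): truth gives -27; bid 6 gives -6 > -27. Violating.
Others bid (6, 6, 8, 6): truth gives 0; bid 8 gives 19 > 0. Violating.
Others bid (6, 6, 6, 27): truth gives 0; no alternative beats it.
Others bid (6, 6, 8, 27): truth gives 0; no alternative beats it.
(Checking all 256 profiles: 224 have a profitable deviation, 32 do not.)

224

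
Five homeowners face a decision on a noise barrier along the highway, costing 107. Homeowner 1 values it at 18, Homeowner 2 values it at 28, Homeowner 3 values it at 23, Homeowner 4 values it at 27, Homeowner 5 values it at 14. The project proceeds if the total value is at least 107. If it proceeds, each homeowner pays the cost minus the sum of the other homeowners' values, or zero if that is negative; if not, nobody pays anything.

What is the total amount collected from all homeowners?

Total value 110 ≥ cost 107, so it is built.
Homeowner 1: others sum to 92; max(0, 107 - 92) = 15.
Homeowner 2: others sum to 82; max(0, 107 - 82) = 25.
Homeowner 3: others sum to 87; max(0, 107 - 87) = 20.
Homeowner 4: others sum to 83; max(0, 107 - 83) = 24.
Homeowner 5: others sum to 96; max(0, 107 - 96) = 11.
Total collected = 15 + 25 + 20 + 24 + 11 = 95.

95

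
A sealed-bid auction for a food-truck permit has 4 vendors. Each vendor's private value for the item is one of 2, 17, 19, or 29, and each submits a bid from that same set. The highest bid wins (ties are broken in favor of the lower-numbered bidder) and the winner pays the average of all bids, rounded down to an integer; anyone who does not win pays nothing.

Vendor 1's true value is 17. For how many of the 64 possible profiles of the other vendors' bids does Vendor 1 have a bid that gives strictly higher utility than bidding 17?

Others bid (2, 2, 2): truth gives 12; bid 2 gives 15 > 12. Violating.
Others bid (2, 2, 19): truth gives 0; bid 19 gives 7 > 0. Violating.
Others bid (2, 2, 29): truth gives 0; bid 29 gives 2 > 0. Violating.
Others bid (2, 17, 19): truth gives 0; bid 19 gives 3 > 0. Violating.
Others bid (2, 2, 17): truth gives 8; no alternative beats it.
Others bid (2, 17, 2): truth gives 8; no alternative beats it.
(Checking all 64 profiles: 16 have a profitable deviation, 48 do not.)

16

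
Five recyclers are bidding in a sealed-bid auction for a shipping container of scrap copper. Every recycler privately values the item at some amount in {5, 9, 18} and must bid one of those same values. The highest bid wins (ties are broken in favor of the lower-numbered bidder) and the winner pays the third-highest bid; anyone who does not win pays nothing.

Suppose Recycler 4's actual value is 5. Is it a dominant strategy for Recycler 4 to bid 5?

Yes

Check each profile of the others' bids and compare truth against every alternative bid.
Others bid (5, 5, 5, 5): truth gives 0, best alternative gives 0.
Others bid (5, 5, 5, 9): truth gives 0, best alternative gives 0.
Others bid (5, 5, 5, 18): truth gives 0, best alternative gives 0.
Others bid (5, 5, 9, 5): truth gives 0, best alternative gives 0.
Others bid (5, 5, 9, 9): truth gives 0, best alternative gives 0.
Others bid (5, 5, 9, 18): truth gives 0, best alternative gives 0.
(Remaining 75 profiles checked similarly; truth is weakly best in each.)
In every case the truthful bid is at least as good as any alternative, so it is a dominant strategy.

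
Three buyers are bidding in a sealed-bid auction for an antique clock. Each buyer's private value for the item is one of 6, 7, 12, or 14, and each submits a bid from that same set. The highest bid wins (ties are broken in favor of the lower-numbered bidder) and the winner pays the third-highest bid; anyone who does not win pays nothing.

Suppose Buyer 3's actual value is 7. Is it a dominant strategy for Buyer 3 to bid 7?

Consider the case where Buyer 1 bids 6 and Buyer 2 bids 7.
Truthful bid 7: loses, pays 0, utility 0.
Bid 12 instead: wins, pays 6, utility 7 - 6 = 1.
Since 1 > 0, bidding 12 is strictly better here, so truthful bidding is not dominant.

No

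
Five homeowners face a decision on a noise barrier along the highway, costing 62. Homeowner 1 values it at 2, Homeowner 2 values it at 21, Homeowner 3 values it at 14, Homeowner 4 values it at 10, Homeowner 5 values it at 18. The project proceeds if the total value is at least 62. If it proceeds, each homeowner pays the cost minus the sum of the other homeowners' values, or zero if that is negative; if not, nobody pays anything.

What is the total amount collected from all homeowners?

Total value 65 ≥ cost 62, so it is built.
Homeowner 1: others sum to 63; max(0, 62 - 63) = 0.
Homeowner 2: others sum to 44; max(0, 62 - 44) = 18.
Homeowner 3: others sum to 51; max(0, 62 - 51) = 11.
Homeowner 4: others sum to 55; max(0, 62 - 55) = 7.
Homeowner 5: others sum to 47; max(0, 62 - 47) = 15.
Total collected = 0 + 18 + 11 + 7 + 15 = 51.

51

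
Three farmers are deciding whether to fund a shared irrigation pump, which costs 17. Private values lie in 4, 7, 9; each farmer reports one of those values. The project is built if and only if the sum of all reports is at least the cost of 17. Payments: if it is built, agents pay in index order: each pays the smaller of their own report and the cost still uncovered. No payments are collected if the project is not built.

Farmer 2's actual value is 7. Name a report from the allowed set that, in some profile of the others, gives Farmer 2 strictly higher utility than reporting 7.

4

Suppose Farmer 1 reports 4 and Farmer 3 reports 9.
Report 7: project built, pays 7, utility 7 - 7 = 0.
Report 4: project built, pays 4, utility 7 - 4 = 3.
So reporting 4 beats truth here (3 > 0).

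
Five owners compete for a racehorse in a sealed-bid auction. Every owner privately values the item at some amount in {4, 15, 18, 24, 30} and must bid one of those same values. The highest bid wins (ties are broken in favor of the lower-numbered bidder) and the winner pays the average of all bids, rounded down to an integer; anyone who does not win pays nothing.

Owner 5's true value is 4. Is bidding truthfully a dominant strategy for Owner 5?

Yes

Check each profile of the others' bids and compare truth against every alternative bid.
Others bid (4, 4, 4, 4): truth gives 0, best alternative gives -2.
Others bid (4, 4, 4, 15): truth gives 0, best alternative gives 0.
Others bid (4, 4, 4, 18): truth gives 0, best alternative gives 0.
Others bid (4, 4, 4, 24): truth gives 0, best alternative gives 0.
Others bid (4, 4, 4, 30): truth gives 0, best alternative gives 0.
Others bid (4, 4, 15, 4): truth gives 0, best alternative gives 0.
(Remaining 619 profiles checked similarly; truth is weakly best in each.)
In every case the truthful bid is at least as good as any alternative, so it is a dominant strategy.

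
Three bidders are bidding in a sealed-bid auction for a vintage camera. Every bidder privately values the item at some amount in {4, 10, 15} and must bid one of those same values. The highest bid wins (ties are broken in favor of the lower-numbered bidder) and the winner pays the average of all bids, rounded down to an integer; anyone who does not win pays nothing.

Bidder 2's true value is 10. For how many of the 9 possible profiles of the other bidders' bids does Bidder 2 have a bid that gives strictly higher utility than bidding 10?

1

Others bid (10, 4): truth gives 0; bid 15 gives 1 > 0. Violating.
Others bid (4, 4): truth gives 4; no alternative beats it.
Others bid (4, 10): truth gives 2; no alternative beats it.
(Checking all 9 profiles: 1 has a profitable deviation, 8 do not.)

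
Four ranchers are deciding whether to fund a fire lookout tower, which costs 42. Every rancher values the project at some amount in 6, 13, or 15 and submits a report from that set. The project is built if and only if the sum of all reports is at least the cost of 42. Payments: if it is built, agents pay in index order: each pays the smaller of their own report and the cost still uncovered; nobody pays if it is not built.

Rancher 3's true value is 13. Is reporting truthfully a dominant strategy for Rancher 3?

No

Consider the case where Rancher 1 reports 6, Rancher 2 reports 15 and Rancher 4 reports 15.
Truthful report 13: project built, pays 13, utility 13 - 13 = 0.
Report 6 instead: project built, pays 6, utility 13 - 6 = 7.
Since 7 > 0, reporting 6 is strictly better here, so truthful reporting is not dominant.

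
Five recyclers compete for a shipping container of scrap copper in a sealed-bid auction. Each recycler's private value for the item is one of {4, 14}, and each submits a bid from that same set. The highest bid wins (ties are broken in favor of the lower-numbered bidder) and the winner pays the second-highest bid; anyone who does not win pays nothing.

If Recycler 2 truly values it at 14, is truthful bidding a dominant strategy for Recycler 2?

Yes

Check each profile of the others' bids and compare truth against every alternative bid.
Others bid (4, 4, 4, 4): truth gives 10, best alternative gives 0.
Others bid (4, 4, 4, 14): truth gives 0, best alternative gives 0.
Others bid (4, 4, 14, 4): truth gives 0, best alternative gives 0.
Others bid (4, 4, 14, 14): truth gives 0, best alternative gives 0.
Others bid (4, 14, 4, 4): truth gives 0, best alternative gives 0.
Others bid (4, 14, 4, 14): truth gives 0, best alternative gives 0.
(Remaining 10 profiles checked similarly; truth is weakly best in each.)
In every case the truthful bid is at least as good as any alternative, so it is a dominant strategy.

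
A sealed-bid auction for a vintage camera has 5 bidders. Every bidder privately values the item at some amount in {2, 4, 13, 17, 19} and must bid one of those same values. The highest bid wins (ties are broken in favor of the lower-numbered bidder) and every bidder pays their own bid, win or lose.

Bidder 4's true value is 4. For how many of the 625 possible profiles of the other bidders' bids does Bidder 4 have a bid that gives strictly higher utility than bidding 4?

623

Others bid (2, 2, 2, 13): truth gives -4; bid 2 gives -2 > -4. Violating.
Others bid (2, 2, 2, 17): truth gives -4; bid 2 gives -2 > -4. Violating.
Others bid (2, 2, 2, 19): truth gives -4; bid 2 gives -2 > -4. Violating.
Others bid (2, 2, 4, 2): truth gives -4; bid 2 gives -2 > -4. Violating.
Others bid (2, 2, 2, 2): truth gives 0; no alternative beats it.
Others bid (2, 2, 2, 4): truth gives 0; no alternative beats it.
(Checking all 625 profiles: 623 have a profitable deviation, 2 do not.)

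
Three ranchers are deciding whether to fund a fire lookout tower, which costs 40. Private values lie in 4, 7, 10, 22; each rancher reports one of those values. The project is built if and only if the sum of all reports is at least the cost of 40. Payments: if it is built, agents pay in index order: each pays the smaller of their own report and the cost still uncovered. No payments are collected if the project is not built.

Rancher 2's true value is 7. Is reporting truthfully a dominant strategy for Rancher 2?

No

Consider the case where Rancher 1 reports 22 and Rancher 3 reports 22.
Truthful report 7: project built, pays 7, utility 7 - 7 = 0.
Report 4 instead: project built, pays 4, utility 7 - 4 = 3.
Since 3 > 0, reporting 4 is strictly better here, so truthful reporting is not dominant.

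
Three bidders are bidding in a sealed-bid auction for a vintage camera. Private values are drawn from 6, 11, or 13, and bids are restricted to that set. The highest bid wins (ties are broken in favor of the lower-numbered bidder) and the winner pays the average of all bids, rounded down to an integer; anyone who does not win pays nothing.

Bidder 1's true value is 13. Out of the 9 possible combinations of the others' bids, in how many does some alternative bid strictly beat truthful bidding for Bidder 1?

3

Others bid (6, 6): truth gives 5; bid 6 gives 7 > 5. Violating.
Others bid (6, 11): truth gives 3; bid 11 gives 4 > 3. Violating.
Others bid (11, 6): truth gives 3; bid 11 gives 4 > 3. Violating.
Others bid (6, 13): truth gives 3; no alternative beats it.
Others bid (11, 11): truth gives 2; no alternative beats it.
(Checking all 9 profiles: 3 have a profitable deviation, 6 do not.)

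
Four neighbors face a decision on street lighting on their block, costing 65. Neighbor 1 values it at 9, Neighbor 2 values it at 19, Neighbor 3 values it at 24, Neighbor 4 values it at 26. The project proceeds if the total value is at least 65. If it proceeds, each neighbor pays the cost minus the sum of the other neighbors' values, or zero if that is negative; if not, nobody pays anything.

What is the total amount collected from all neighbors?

30

Total value 78 ≥ cost 65, so it is built.
Neighbor 1: others sum to 69; max(0, 65 - 69) = 0.
Neighbor 2: others sum to 59; max(0, 65 - 59) = 6.
Neighbor 3: others sum to 54; max(0, 65 - 54) = 11.
Neighbor 4: others sum to 52; max(0, 65 - 52) = 13.
Total collected = 0 + 6 + 11 + 13 = 30.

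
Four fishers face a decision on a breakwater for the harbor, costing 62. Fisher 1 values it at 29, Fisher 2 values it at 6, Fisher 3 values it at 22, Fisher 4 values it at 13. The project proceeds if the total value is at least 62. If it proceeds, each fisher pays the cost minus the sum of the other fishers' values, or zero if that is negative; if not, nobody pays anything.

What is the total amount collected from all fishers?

Total value 70 ≥ cost 62, so it is built.
Fisher 1: others sum to 41; max(0, 62 - 41) = 21.
Fisher 2: others sum to 64; max(0, 62 - 64) = 0.
Fisher 3: others sum to 48; max(0, 62 - 48) = 14.
Fisher 4: others sum to 57; max(0, 62 - 57) = 5.
Total collected = 21 + 0 + 14 + 5 = 40.

40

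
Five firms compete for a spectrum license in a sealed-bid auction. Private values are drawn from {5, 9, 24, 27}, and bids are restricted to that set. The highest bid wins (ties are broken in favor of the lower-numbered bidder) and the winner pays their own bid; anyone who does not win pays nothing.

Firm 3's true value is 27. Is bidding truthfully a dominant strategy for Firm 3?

No

Consider the case where Firm 1 bids 5, Firm 2 bids 5, Firm 4 bids 5 and Firm 5 bids 5.
Truthful bid 27: wins, pays 27, utility 27 - 27 = 0.
Bid 9 instead: wins, pays 9, utility 27 - 9 = 18.
Since 18 > 0, bidding 9 is strictly better here, so truthful bidding is not dominant.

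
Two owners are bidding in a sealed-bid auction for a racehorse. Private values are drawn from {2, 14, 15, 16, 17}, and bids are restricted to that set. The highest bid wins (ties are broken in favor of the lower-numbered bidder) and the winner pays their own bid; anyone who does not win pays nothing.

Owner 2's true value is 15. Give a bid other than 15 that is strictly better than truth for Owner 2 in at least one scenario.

14

Suppose Owner 1 bids 2.
Bid 15: wins, pays 15, utility 15 - 15 = 0.
Bid 14: wins, pays 14, utility 15 - 14 = 1.
So bidding 14 beats truth here (1 > 0).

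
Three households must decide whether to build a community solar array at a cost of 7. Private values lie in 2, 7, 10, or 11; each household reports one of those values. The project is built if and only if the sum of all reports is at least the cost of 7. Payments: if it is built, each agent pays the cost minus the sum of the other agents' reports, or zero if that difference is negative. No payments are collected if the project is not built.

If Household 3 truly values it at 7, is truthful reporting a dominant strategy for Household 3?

Yes

Check each profile of the others' reports and compare truth against every alternative report.
Others report (2, 7): truth gives 7, best alternative gives 7.
Others report (2, 10): truth gives 7, best alternative gives 7.
Others report (2, 11): truth gives 7, best alternative gives 7.
Others report (7, 2): truth gives 7, best alternative gives 7.
Others report (7, 7): truth gives 7, best alternative gives 7.
Others report (7, 10): truth gives 7, best alternative gives 7.
(Remaining 10 profiles checked similarly; truth is weakly best in each.)
In every case the truthful report is at least as good as any alternative, so it is a dominant strategy.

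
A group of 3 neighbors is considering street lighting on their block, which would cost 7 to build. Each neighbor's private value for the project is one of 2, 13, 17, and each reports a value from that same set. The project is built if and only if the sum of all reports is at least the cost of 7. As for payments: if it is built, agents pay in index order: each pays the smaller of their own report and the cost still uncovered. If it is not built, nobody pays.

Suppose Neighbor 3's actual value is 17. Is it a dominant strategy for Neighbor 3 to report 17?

Yes

Check each profile of the others' reports and compare truth against every alternative report.
Others report (2, 13): truth gives 17, best alternative gives 17.
Others report (2, 17): truth gives 17, best alternative gives 17.
Others report (13, 2): truth gives 17, best alternative gives 17.
Others report (13, 13): truth gives 17, best alternative gives 17.
Others report (13, 17): truth gives 17, best alternative gives 17.
Others report (17, 2): truth gives 17, best alternative gives 17.
(Remaining 3 profiles checked similarly; truth is weakly best in each.)
In every case the truthful report is at least as good as any alternative, so it is a dominant strategy.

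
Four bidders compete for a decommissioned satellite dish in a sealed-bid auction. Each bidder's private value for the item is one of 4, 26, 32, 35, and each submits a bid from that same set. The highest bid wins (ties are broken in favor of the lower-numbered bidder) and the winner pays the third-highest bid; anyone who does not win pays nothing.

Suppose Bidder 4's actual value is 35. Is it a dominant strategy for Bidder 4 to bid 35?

Check each profile of the others' bids and compare truth against every alternative bid.
Others bid (4, 4, 32): truth gives 31, best alternative gives 0.
Others bid (4, 32, 4): truth gives 31, best alternative gives 0.
Others bid (32, 4, 4): truth gives 31, best alternative gives 0.
Others bid (4, 26, 32): truth gives 9, best alternative gives 0.
Others bid (4, 32, 26): truth gives 9, best alternative gives 0.
Others bid (26, 4, 32): truth gives 9, best alternative gives 0.
(Remaining 58 profiles checked similarly; truth is weakly best in each.)
In every case the truthful bid is at least as good as any alternative, so it is a dominant strategy.

Yes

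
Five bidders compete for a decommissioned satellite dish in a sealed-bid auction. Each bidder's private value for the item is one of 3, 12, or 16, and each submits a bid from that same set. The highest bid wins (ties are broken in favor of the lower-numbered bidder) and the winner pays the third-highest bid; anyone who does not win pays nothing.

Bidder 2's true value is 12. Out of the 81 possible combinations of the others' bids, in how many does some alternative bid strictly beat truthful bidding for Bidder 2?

Others bid (3, 3, 3, 16): truth gives 0; bid 16 gives 9 > 0. Violating.
Others bid (3, 3, 16, 3): truth gives 0; bid 16 gives 9 > 0. Violating.
Others bid (3, 16, 3, 3): truth gives 0; bid 16 gives 9 > 0. Violating.
Others bid (12, 3, 3, 3): truth gives 0; bid 16 gives 9 > 0. Violating.
Others bid (3, 3, 3, 3): truth gives 9; no alternative beats it.
Others bid (3, 3, 3, 12): truth gives 9; no alternative beats it.
(Checking all 81 profiles: 4 have a profitable deviation, 77 do not.)

4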